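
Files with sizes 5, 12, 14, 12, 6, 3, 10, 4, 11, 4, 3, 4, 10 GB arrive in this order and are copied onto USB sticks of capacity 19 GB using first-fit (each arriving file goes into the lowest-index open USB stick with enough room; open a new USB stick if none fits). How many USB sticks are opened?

6

  5 → USB stick 1 (new)  [load 5/19]
  12 → USB stick 1  [load 17/19]
  14 → USB stick 2 (new)  [load 14/19]
  12 → USB stick 3 (new)  [load 12/19]
  6 → USB stick 3  [load 18/19]
  3 → USB stick 2  [load 17/19]
  10 → USB stick 4 (new)  [load 10/19]
  4 → USB stick 4  [load 14/19]
  11 → USB stick 5 (new)  [load 11/19]
  4 → USB stick 4  [load 18/19]
  3 → USB stick 5  [load 14/19]
  4 → USB stick 5  [load 18/19]
  10 → USB stick 6 (new)  [load 10/19]
6 USB sticks opened.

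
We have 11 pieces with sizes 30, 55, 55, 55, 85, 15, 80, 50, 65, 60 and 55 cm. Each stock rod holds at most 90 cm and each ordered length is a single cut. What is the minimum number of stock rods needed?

Total = 85 + 80 + 65 + 60 + 55 + 55 + 55 + 55 + 50 + 30 + 15 = 605 cm.
Lower bound: ⌈605/90⌉ = 7 stock rods.
Also, 9 pieces each exceed 45 cm, and no two of those can share a stock rod, so at least 9 stock rods are needed.
A packing using 9 stock rods:
  stock rod 1: 85 = 85
  stock rod 2: 80 = 80
  stock rod 3: 65 + 15 = 80
  stock rod 4: 60 + 30 = 90
  stock rod 5: 55 = 55
  stock rod 6: 55 = 55
  stock rod 7: 55 = 55
  stock rod 8: 55 = 55
  stock rod 9: 50 = 50
This matches the lower bound, so 9 is optimal.

9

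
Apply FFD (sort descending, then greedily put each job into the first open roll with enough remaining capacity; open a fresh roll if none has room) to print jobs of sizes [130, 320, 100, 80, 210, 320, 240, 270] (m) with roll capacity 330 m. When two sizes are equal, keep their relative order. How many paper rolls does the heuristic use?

6

Sorted descending: 320, 320, 270, 240, 210, 130, 100, 80.
  320 → roll 1 (new)  [load 320/330]
  320 → roll 2 (new)  [load 320/330]
  270 → roll 3 (new)  [load 270/330]
  240 → roll 4 (new)  [load 240/330]
  210 → roll 5 (new)  [load 210/330]
  130 → roll 6 (new)  [load 130/330]
  100 → roll 5  [load 310/330]
  80 → roll 4  [load 320/330]
6 paper rolls opened.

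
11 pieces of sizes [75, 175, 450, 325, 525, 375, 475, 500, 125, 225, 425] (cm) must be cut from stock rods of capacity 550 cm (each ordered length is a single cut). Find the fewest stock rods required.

7

Total = 525 + 500 + 475 + 450 + 425 + 375 + 325 + 225 + 175 + 125 + 75 = 3675 cm.
Lower bound: ⌈3675/550⌉ = 7 stock rods.
A packing using 7 stock rods:
  stock rod 1: 525 = 525
  stock rod 2: 500 = 500
  stock rod 3: 475 + 75 = 550
  stock rod 4: 450 = 450
  stock rod 5: 425 + 125 = 550
  stock rod 6: 375 + 175 = 550
  stock rod 7: 325 + 225 = 550
This matches the lower bound, so 7 is optimal.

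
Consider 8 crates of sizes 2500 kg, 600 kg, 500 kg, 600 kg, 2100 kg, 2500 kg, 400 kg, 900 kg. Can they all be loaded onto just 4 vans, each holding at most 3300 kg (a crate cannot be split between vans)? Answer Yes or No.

A valid assignment using 4 vans:
  van 1: 2500 + 600 = 3100
  van 2: 2500 + 600 = 3100
  van 3: 2100 + 900 = 3000
  van 4: 500 + 400 = 900
Every load is within 3300 kg, so 4 vans suffice.

Yes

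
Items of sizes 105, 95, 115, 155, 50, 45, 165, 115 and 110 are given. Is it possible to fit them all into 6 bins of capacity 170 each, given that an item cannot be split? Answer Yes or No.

Total = 955; ⌈955/170⌉ = 6.
7 items each exceed half the capacity and cannot share a bin, forcing at least 7 bins.
At least 7 bins are required, but only 6 are allowed.

No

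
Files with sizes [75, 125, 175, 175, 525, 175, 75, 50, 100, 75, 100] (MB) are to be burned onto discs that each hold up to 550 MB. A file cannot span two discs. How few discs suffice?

4

Total = 525 + 175 + 175 + 175 + 125 + 100 + 100 + 75 + 75 + 75 + 50 = 1650 MB.
Lower bound: ⌈1650/550⌉ = 3 discs.
A packing using 4 discs:
  disc 1: 525 = 525
  disc 2: 175 + 175 + 175 = 525
  disc 3: 125 + 100 + 100 + 75 + 75 + 75 = 550
  disc 4: 50 = 50
No arrangement into 3 discs stays within capacity, so 4 is optimal.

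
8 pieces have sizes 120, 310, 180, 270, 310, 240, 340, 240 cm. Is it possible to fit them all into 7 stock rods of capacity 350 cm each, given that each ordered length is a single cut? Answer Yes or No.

Yes

A valid assignment using 7 stock rods:
  stock rod 1: 340 = 340
  stock rod 2: 310 = 310
  stock rod 3: 310 = 310
  stock rod 4: 270 = 270
  stock rod 5: 240 = 240
  stock rod 6: 240 = 240
  stock rod 7: 180 + 120 = 300
Every load is within 350 cm, so 7 stock rods suffice.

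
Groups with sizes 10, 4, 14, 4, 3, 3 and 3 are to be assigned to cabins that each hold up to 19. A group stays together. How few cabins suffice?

Total = 14 + 10 + 4 + 4 + 3 + 3 + 3 = 41.
Lower bound: ⌈41/19⌉ = 3 cabins.
A packing using 3 cabins:
  cabin 1: 14 + 4 = 18
  cabin 2: 10 + 4 + 3 = 17
  cabin 3: 3 + 3 = 6
This matches the lower bound, so 3 is optimal.

3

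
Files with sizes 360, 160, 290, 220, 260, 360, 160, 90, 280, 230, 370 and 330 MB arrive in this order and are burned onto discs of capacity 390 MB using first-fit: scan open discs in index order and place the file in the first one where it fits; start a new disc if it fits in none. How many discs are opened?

9

  360 → disc 1 (new)  [load 360/390]
  160 → disc 2 (new)  [load 160/390]
  290 → disc 3 (new)  [load 290/390]
  220 → disc 2  [load 380/390]
  260 → disc 4 (new)  [load 260/390]
  360 → disc 5 (new)  [load 360/390]
  160 → disc 6 (new)  [load 160/390]
  90 → disc 3  [load 380/390]
  280 → disc 7 (new)  [load 280/390]
  230 → disc 6  [load 390/390]
  370 → disc 8 (new)  [load 370/390]
  330 → disc 9 (new)  [load 330/390]
9 discs opened.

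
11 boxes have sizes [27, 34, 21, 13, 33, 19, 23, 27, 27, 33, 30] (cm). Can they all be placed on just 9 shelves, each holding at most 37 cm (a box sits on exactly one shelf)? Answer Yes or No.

No

Total = 287 cm; ⌈287/37⌉ = 8.
10 boxes each exceed half the capacity and cannot share a shelf, forcing at least 10 shelves.
At least 10 shelves are required, but only 9 are allowed.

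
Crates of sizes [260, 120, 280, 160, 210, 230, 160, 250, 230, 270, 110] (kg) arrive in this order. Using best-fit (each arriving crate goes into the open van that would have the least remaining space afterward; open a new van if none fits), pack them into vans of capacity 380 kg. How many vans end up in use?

  260 → van 1 (new)  [load 260/380]
  120 → van 1  [load 380/380]
  280 → van 2 (new)  [load 280/380]
  160 → van 3 (new)  [load 160/380]
  210 → van 3  [load 370/380]
  230 → van 4 (new)  [load 230/380]
  160 → van 5 (new)  [load 160/380]
  250 → van 6 (new)  [load 250/380]
  230 → van 7 (new)  [load 230/380]
  270 → van 8 (new)  [load 270/380]
  110 → van 8  [load 380/380]
8 vans opened.

8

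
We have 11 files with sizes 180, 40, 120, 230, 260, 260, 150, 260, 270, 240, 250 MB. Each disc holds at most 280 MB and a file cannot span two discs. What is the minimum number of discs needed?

Total = 270 + 260 + 260 + 260 + 250 + 240 + 230 + 180 + 150 + 120 + 40 = 2260 MB.
Lower bound: ⌈2260/280⌉ = 9 discs.
A packing using 9 discs:
  disc 1: 270 = 270
  disc 2: 260 = 260
  disc 3: 260 = 260
  disc 4: 260 = 260
  disc 5: 250 = 250
  disc 6: 240 + 40 = 280
  disc 7: 230 = 230
  disc 8: 180 = 180
  disc 9: 150 + 120 = 270
This matches the lower bound, so 9 is optimal.

9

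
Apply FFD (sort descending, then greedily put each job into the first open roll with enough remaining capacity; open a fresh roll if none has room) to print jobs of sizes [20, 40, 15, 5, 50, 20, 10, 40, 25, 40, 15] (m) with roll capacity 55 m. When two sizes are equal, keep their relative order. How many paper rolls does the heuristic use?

6

Sorted descending: 50, 40, 40, 40, 25, 20, 20, 15, 15, 10, 5.
  50 → roll 1 (new)  [load 50/55]
  40 → roll 2 (new)  [load 40/55]
  40 → roll 3 (new)  [load 40/55]
  40 → roll 4 (new)  [load 40/55]
  25 → roll 5 (new)  [load 25/55]
  20 → roll 5  [load 45/55]
  20 → roll 6 (new)  [load 20/55]
  15 → roll 2  [load 55/55]
  15 → roll 3  [load 55/55]
  10 → roll 4  [load 50/55]
  5 → roll 1  [load 55/55]
6 paper rolls opened.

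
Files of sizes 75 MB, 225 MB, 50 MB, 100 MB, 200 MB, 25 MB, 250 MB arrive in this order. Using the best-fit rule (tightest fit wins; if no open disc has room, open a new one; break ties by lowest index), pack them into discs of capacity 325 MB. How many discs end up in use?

  75 → disc 1 (new)  [load 75/325]
  225 → disc 1  [load 300/325]
  50 → disc 2 (new)  [load 50/325]
  100 → disc 2  [load 150/325]
  200 → disc 3 (new)  [load 200/325]
  25 → disc 1  [load 325/325]
  250 → disc 4 (new)  [load 250/325]
4 discs opened.

4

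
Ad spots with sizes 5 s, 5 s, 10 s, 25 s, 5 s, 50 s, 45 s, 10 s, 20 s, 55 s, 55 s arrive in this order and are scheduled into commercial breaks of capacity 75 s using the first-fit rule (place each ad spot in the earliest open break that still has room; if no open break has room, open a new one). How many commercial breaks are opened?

  5 → break 1 (new)  [load 5/75]
  5 → break 1  [load 10/75]
  10 → break 1  [load 20/75]
  25 → break 1  [load 45/75]
  5 → break 1  [load 50/75]
  50 → break 2 (new)  [load 50/75]
  45 → break 3 (new)  [load 45/75]
  10 → break 1  [load 60/75]
  20 → break 2  [load 70/75]
  55 → break 4 (new)  [load 55/75]
  55 → break 5 (new)  [load 55/75]
5 commercial breaks opened.

5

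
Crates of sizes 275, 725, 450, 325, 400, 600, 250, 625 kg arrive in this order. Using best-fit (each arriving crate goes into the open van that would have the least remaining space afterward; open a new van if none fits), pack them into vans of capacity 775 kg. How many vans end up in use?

6

  275 → van 1 (new)  [load 275/775]
  725 → van 2 (new)  [load 725/775]
  450 → van 1  [load 725/775]
  325 → van 3 (new)  [load 325/775]
  400 → van 3  [load 725/775]
  600 → van 4 (new)  [load 600/775]
  250 → van 5 (new)  [load 250/775]
  625 → van 6 (new)  [load 625/775]
6 vans opened.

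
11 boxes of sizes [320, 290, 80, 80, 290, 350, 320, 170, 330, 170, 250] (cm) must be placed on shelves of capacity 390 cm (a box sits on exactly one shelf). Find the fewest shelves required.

8

Total = 350 + 330 + 320 + 320 + 290 + 290 + 250 + 170 + 170 + 80 + 80 = 2650 cm.
Lower bound: ⌈2650/390⌉ = 7 shelves.
A packing using 8 shelves:
  shelf 1: 350 = 350
  shelf 2: 330 = 330
  shelf 3: 320 = 320
  shelf 4: 320 = 320
  shelf 5: 290 + 80 = 370
  shelf 6: 290 + 80 = 370
  shelf 7: 250 = 250
  shelf 8: 170 + 170 = 340
No arrangement into 7 shelves stays within capacity, so 8 is optimal.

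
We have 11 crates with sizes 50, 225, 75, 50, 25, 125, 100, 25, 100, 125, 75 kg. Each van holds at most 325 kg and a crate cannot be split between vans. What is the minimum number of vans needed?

Total = 225 + 125 + 125 + 100 + 100 + 75 + 75 + 50 + 50 + 25 + 25 = 975 kg.
Lower bound: ⌈975/325⌉ = 3 vans.
A packing using 3 vans:
  van 1: 225 + 100 = 325
  van 2: 125 + 125 + 75 = 325
  van 3: 100 + 75 + 50 + 50 + 25 + 25 = 325
This matches the lower bound, so 3 is optimal.

3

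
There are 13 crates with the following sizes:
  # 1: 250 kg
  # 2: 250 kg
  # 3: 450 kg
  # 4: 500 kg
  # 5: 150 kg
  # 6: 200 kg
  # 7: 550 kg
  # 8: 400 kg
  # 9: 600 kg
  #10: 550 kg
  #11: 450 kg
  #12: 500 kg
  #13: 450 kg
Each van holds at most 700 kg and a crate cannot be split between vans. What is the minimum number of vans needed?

9

Total = 600 + 550 + 550 + 500 + 500 + 450 + 450 + 450 + 400 + 250 + 250 + 200 + 150 = 5300 kg.
Lower bound: ⌈5300/700⌉ = 8 vans.
Also, 9 crates each exceed 350 kg, and no two of those can share a van, so at least 9 vans are needed.
A packing using 9 vans:
  van 1: 600 = 600
  van 2: 550 + 150 = 700
  van 3: 550 = 550
  van 4: 500 + 200 = 700
  van 5: 500 = 500
  van 6: 450 + 250 = 700
  van 7: 450 + 250 = 700
  van 8: 450 = 450
  van 9: 400 = 400
This matches the lower bound, so 9 is optimal.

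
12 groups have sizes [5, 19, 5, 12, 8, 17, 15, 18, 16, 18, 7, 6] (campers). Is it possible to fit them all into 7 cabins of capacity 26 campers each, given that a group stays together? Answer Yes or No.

A valid assignment using 7 cabins:
  cabin 1: 19 + 7 = 26
  cabin 2: 18 + 8 = 26
  cabin 3: 18 + 6 = 24
  cabin 4: 17 + 5 = 22
  cabin 5: 16 + 5 = 21
  cabin 6: 15 = 15
  cabin 7: 12 = 12
Every load is within 26 campers, so 7 cabins suffice.

Yes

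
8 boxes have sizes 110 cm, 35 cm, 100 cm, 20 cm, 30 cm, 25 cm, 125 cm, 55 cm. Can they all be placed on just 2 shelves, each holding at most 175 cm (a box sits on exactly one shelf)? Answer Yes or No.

No

Total = 500 cm; ⌈500/175⌉ = 3.
At least 3 shelves are required, but only 2 are allowed.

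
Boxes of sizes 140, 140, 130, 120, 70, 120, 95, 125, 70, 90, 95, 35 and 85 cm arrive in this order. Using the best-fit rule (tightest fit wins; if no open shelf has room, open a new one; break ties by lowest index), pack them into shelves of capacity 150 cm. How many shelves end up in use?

  140 → shelf 1 (new)  [load 140/150]
  140 → shelf 2 (new)  [load 140/150]
  130 → shelf 3 (new)  [load 130/150]
  120 → shelf 4 (new)  [load 120/150]
  70 → shelf 5 (new)  [load 70/150]
  120 → shelf 6 (new)  [load 120/150]
  95 → shelf 7 (new)  [load 95/150]
  125 → shelf 8 (new)  [load 125/150]
  70 → shelf 5  [load 140/150]
  90 → shelf 9 (new)  [load 90/150]
  95 → shelf 10 (new)  [load 95/150]
  35 → shelf 7  [load 130/150]
  85 → shelf 11 (new)  [load 85/150]
11 shelves opened.

11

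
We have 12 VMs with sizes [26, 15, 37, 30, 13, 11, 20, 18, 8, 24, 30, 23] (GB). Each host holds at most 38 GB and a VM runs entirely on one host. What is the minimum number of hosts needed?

Total = 37 + 30 + 30 + 26 + 24 + 23 + 20 + 18 + 15 + 13 + 11 + 8 = 255 GB.
Lower bound: ⌈255/38⌉ = 7 hosts.
A packing using 7 hosts:
  host 1: 37 = 37
  host 2: 30 + 8 = 38
  host 3: 30 = 30
  host 4: 26 + 11 = 37
  host 5: 24 + 13 = 37
  host 6: 23 + 15 = 38
  host 7: 20 + 18 = 38
This matches the lower bound, so 7 is optimal.

7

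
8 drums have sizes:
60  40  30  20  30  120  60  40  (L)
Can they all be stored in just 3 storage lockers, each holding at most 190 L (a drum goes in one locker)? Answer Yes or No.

Yes

A valid assignment using 3 storage lockers:
  locker 1: 120 + 60 = 180
  locker 2: 60 + 40 + 40 + 30 + 20 = 190
  locker 3: 30 = 30
Every load is within 190 L, so 3 storage lockers suffice.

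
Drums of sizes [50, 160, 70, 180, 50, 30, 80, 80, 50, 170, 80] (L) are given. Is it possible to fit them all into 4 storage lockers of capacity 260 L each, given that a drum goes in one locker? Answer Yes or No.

Yes

A valid assignment using 4 storage lockers:
  locker 1: 180 + 80 = 260
  locker 2: 170 + 80 = 250
  locker 3: 160 + 80 = 240
  locker 4: 70 + 50 + 50 + 50 + 30 = 250
Every load is within 260 L, so 4 storage lockers suffice.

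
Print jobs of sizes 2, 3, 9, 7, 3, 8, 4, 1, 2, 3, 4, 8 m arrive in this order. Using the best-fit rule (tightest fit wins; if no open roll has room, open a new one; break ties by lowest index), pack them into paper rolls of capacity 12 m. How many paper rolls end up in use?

5

  2 → roll 1 (new)  [load 2/12]
  3 → roll 1  [load 5/12]
  9 → roll 2 (new)  [load 9/12]
  7 → roll 1  [load 12/12]
  3 → roll 2  [load 12/12]
  8 → roll 3 (new)  [load 8/12]
  4 → roll 3  [load 12/12]
  1 → roll 4 (new)  [load 1/12]
  2 → roll 4  [load 3/12]
  3 → roll 4  [load 6/12]
  4 → roll 4  [load 10/12]
  8 → roll 5 (new)  [load 8/12]
5 paper rolls opened.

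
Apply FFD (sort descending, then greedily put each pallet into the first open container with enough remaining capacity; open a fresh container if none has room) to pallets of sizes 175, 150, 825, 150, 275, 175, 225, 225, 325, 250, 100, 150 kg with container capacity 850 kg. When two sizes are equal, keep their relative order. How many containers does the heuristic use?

4

Sorted descending: 825, 325, 275, 250, 225, 225, 175, 175, 150, 150, 150, 100.
  825 → container 1 (new)  [load 825/850]
  325 → container 2 (new)  [load 325/850]
  275 → container 2  [load 600/850]
  250 → container 2  [load 850/850]
  225 → container 3 (new)  [load 225/850]
  225 → container 3  [load 450/850]
  175 → container 3  [load 625/850]
  175 → container 3  [load 800/850]
  150 → container 4 (new)  [load 150/850]
  150 → container 4  [load 300/850]
  150 → container 4  [load 450/850]
  100 → container 4  [load 550/850]
4 containers opened.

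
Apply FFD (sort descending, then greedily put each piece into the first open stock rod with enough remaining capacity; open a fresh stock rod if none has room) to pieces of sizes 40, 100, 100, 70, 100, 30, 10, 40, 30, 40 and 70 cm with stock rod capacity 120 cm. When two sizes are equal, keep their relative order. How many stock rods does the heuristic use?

6

Sorted descending: 100, 100, 100, 70, 70, 40, 40, 40, 30, 30, 10.
  100 → stock rod 1 (new)  [load 100/120]
  100 → stock rod 2 (new)  [load 100/120]
  100 → stock rod 3 (new)  [load 100/120]
  70 → stock rod 4 (new)  [load 70/120]
  70 → stock rod 5 (new)  [load 70/120]
  40 → stock rod 4  [load 110/120]
  40 → stock rod 5  [load 110/120]
  40 → stock rod 6 (new)  [load 40/120]
  30 → stock rod 6  [load 70/120]
  30 → stock rod 6  [load 100/120]
  10 → stock rod 1  [load 110/120]
6 stock rods opened.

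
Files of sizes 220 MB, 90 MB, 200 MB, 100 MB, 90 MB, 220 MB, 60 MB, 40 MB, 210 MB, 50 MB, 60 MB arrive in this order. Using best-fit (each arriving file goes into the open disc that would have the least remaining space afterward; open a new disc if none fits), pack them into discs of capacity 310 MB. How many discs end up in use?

  220 → disc 1 (new)  [load 220/310]
  90 → disc 1  [load 310/310]
  200 → disc 2 (new)  [load 200/310]
  100 → disc 2  [load 300/310]
  90 → disc 3 (new)  [load 90/310]
  220 → disc 3  [load 310/310]
  60 → disc 4 (new)  [load 60/310]
  40 → disc 4  [load 100/310]
  210 → disc 4  [load 310/310]
  50 → disc 5 (new)  [load 50/310]
  60 → disc 5  [load 110/310]
5 discs opened.

5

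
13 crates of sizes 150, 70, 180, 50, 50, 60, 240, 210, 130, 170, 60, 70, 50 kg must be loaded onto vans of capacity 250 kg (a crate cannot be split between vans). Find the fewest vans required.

7

Total = 240 + 210 + 180 + 170 + 150 + 130 + 70 + 70 + 60 + 60 + 50 + 50 + 50 = 1490 kg.
Lower bound: ⌈1490/250⌉ = 6 vans.
A packing using 7 vans:
  van 1: 240 = 240
  van 2: 210 = 210
  van 3: 180 + 70 = 250
  van 4: 170 + 70 = 240
  van 5: 150 + 60 = 210
  van 6: 130 + 60 + 50 = 240
  van 7: 50 + 50 = 100
No arrangement into 6 vans stays within capacity, so 7 is optimal.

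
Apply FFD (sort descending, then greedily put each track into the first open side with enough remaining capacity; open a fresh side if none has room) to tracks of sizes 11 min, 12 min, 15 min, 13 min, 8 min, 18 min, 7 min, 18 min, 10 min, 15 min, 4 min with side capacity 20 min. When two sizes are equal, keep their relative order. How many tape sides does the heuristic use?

Sorted descending: 18, 18, 15, 15, 13, 12, 11, 10, 8, 7, 4.
  18 → side 1 (new)  [load 18/20]
  18 → side 2 (new)  [load 18/20]
  15 → side 3 (new)  [load 15/20]
  15 → side 4 (new)  [load 15/20]
  13 → side 5 (new)  [load 13/20]
  12 → side 6 (new)  [load 12/20]
  11 → side 7 (new)  [load 11/20]
  10 → side 8 (new)  [load 10/20]
  8 → side 6  [load 20/20]
  7 → side 5  [load 20/20]
  4 → side 3  [load 19/20]
8 tape sides opened.

8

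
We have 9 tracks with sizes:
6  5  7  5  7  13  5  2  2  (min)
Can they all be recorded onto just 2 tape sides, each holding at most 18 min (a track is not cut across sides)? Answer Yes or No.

Total = 52 min; ⌈52/18⌉ = 3.
At least 3 tape sides are required, but only 2 are allowed.

No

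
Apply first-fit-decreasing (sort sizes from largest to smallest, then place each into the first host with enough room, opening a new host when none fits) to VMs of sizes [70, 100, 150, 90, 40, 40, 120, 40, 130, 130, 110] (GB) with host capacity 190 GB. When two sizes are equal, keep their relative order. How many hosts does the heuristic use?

Sorted descending: 150, 130, 130, 120, 110, 100, 90, 70, 40, 40, 40.
  150 → host 1 (new)  [load 150/190]
  130 → host 2 (new)  [load 130/190]
  130 → host 3 (new)  [load 130/190]
  120 → host 4 (new)  [load 120/190]
  110 → host 5 (new)  [load 110/190]
  100 → host 6 (new)  [load 100/190]
  90 → host 6  [load 190/190]
  70 → host 4  [load 190/190]
  40 → host 1  [load 190/190]
  40 → host 2  [load 170/190]
  40 → host 3  [load 170/190]
6 hosts opened.

6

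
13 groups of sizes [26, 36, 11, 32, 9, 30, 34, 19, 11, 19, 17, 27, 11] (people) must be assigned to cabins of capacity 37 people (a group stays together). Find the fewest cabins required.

9

Total = 36 + 34 + 32 + 30 + 27 + 26 + 19 + 19 + 17 + 11 + 11 + 11 + 9 = 282 people.
Lower bound: ⌈282/37⌉ = 8 cabins.
A packing using 9 cabins:
  cabin 1: 36 = 36
  cabin 2: 34 = 34
  cabin 3: 32 = 32
  cabin 4: 30 = 30
  cabin 5: 27 + 9 = 36
  cabin 6: 26 + 11 = 37
  cabin 7: 19 + 17 = 36
  cabin 8: 19 + 11 = 30
  cabin 9: 11 = 11
No arrangement into 8 cabins stays within capacity, so 9 is optimal.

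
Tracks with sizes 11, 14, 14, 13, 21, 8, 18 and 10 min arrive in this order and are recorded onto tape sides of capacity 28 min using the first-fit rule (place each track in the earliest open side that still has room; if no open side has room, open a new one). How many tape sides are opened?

  11 → side 1 (new)  [load 11/28]
  14 → side 1  [load 25/28]
  14 → side 2 (new)  [load 14/28]
  13 → side 2  [load 27/28]
  21 → side 3 (new)  [load 21/28]
  8 → side 4 (new)  [load 8/28]
  18 → side 4  [load 26/28]
  10 → side 5 (new)  [load 10/28]
5 tape sides opened.

5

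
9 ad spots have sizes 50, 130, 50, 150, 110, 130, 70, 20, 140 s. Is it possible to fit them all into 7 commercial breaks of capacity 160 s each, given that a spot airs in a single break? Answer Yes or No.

A valid assignment using 6 commercial breaks:
  break 1: 150 = 150
  break 2: 140 + 20 = 160
  break 3: 130 = 130
  break 4: 130 = 130
  break 5: 110 + 50 = 160
  break 6: 70 + 50 = 120
That uses only 6 ≤ 7, so 7 commercial breaks are enough.

Yes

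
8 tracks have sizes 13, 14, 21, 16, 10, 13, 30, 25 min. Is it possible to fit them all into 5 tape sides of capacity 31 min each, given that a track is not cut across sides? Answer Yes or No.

A valid assignment using 5 tape sides:
  side 1: 30 = 30
  side 2: 25 = 25
  side 3: 21 + 10 = 31
  side 4: 16 + 14 = 30
  side 5: 13 + 13 = 26
Every load is within 31 min, so 5 tape sides suffice.

Yes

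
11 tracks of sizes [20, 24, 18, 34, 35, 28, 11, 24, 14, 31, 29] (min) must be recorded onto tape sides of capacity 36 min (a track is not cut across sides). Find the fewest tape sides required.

9

Total = 35 + 34 + 31 + 29 + 28 + 24 + 24 + 20 + 18 + 14 + 11 = 268 min.
Lower bound: ⌈268/36⌉ = 8 tape sides.
A packing using 9 tape sides:
  side 1: 35 = 35
  side 2: 34 = 34
  side 3: 31 = 31
  side 4: 29 = 29
  side 5: 28 = 28
  side 6: 24 + 11 = 35
  side 7: 24 = 24
  side 8: 20 + 14 = 34
  side 9: 18 = 18
No arrangement into 8 tape sides stays within capacity, so 9 is optimal.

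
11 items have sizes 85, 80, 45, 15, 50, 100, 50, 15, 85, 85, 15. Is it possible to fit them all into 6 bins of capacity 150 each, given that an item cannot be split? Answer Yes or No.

A valid assignment using 5 bins:
  bin 1: 100 + 50 = 150
  bin 2: 85 + 50 + 15 = 150
  bin 3: 85 + 45 + 15 = 145
  bin 4: 85 + 15 = 100
  bin 5: 80 = 80
That uses only 5 ≤ 6, so 6 bins are enough.

Yes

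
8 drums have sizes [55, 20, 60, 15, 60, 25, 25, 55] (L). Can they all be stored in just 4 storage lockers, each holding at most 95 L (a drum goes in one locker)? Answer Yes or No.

A valid assignment using 4 storage lockers:
  locker 1: 60 + 25 = 85
  locker 2: 60 + 25 = 85
  locker 3: 55 + 20 + 15 = 90
  locker 4: 55 = 55
Every load is within 95 L, so 4 storage lockers suffice.

Yes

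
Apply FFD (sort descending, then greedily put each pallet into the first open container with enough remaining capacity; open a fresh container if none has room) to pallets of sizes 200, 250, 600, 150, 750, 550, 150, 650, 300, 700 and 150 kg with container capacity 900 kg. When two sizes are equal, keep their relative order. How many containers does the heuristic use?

Sorted descending: 750, 700, 650, 600, 550, 300, 250, 200, 150, 150, 150.
  750 → container 1 (new)  [load 750/900]
  700 → container 2 (new)  [load 700/900]
  650 → container 3 (new)  [load 650/900]
  600 → container 4 (new)  [load 600/900]
  550 → container 5 (new)  [load 550/900]
  300 → container 4  [load 900/900]
  250 → container 3  [load 900/900]
  200 → container 2  [load 900/900]
  150 → container 1  [load 900/900]
  150 → container 5  [load 700/900]
  150 → container 5  [load 850/900]
5 containers opened.

5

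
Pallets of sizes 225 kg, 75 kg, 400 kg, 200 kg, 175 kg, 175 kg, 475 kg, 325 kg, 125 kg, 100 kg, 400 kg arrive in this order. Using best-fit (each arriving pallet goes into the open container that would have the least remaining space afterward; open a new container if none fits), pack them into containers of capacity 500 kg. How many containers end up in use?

  225 → container 1 (new)  [load 225/500]
  75 → container 1  [load 300/500]
  400 → container 2 (new)  [load 400/500]
  200 → container 1  [load 500/500]
  175 → container 3 (new)  [load 175/500]
  175 → container 3  [load 350/500]
  475 → container 4 (new)  [load 475/500]
  325 → container 5 (new)  [load 325/500]
  125 → container 3  [load 475/500]
  100 → container 2  [load 500/500]
  400 → container 6 (new)  [load 400/500]
6 containers opened.

6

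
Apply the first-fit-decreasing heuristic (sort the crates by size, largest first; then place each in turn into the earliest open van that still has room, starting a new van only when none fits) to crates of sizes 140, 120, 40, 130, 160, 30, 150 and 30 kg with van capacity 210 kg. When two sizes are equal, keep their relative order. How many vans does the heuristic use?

Sorted descending: 160, 150, 140, 130, 120, 40, 30, 30.
  160 → van 1 (new)  [load 160/210]
  150 → van 2 (new)  [load 150/210]
  140 → van 3 (new)  [load 140/210]
  130 → van 4 (new)  [load 130/210]
  120 → van 5 (new)  [load 120/210]
  40 → van 1  [load 200/210]
  30 → van 2  [load 180/210]
  30 → van 2  [load 210/210]
5 vans opened.

5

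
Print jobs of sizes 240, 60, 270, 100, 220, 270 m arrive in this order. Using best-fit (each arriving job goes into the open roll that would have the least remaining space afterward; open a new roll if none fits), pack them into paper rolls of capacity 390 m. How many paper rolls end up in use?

  240 → roll 1 (new)  [load 240/390]
  60 → roll 1  [load 300/390]
  270 → roll 2 (new)  [load 270/390]
  100 → roll 2  [load 370/390]
  220 → roll 3 (new)  [load 220/390]
  270 → roll 4 (new)  [load 270/390]
4 paper rolls opened.

4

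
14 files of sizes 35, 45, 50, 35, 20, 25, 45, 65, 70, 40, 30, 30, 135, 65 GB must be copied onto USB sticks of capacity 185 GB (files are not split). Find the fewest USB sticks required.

Total = 135 + 70 + 65 + 65 + 50 + 45 + 45 + 40 + 35 + 35 + 30 + 30 + 25 + 20 = 690 GB.
Lower bound: ⌈690/185⌉ = 4 USB sticks.
A packing using 4 USB sticks:
  USB stick 1: 135 + 50 = 185
  USB stick 2: 70 + 65 + 45 = 180
  USB stick 3: 65 + 45 + 40 + 35 = 185
  USB stick 4: 35 + 30 + 30 + 25 + 20 = 140
This matches the lower bound, so 4 is optimal.

4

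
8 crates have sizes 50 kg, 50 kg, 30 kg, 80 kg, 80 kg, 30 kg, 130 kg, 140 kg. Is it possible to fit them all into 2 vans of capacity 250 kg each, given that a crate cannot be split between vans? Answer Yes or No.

No

Total = 590 kg; ⌈590/250⌉ = 3.
At least 3 vans are required, but only 2 are allowed.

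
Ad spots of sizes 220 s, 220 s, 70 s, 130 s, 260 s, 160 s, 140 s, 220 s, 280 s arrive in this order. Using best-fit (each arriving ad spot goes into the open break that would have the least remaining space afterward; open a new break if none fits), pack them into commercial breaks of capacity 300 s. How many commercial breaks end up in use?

7

  220 → break 1 (new)  [load 220/300]
  220 → break 2 (new)  [load 220/300]
  70 → break 1  [load 290/300]
  130 → break 3 (new)  [load 130/300]
  260 → break 4 (new)  [load 260/300]
  160 → break 3  [load 290/300]
  140 → break 5 (new)  [load 140/300]
  220 → break 6 (new)  [load 220/300]
  280 → break 7 (new)  [load 280/300]
7 commercial breaks opened.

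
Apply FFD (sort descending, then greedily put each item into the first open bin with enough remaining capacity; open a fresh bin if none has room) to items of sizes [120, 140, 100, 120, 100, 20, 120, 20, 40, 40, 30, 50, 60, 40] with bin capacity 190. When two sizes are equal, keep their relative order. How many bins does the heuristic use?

Sorted descending: 140, 120, 120, 120, 100, 100, 60, 50, 40, 40, 40, 30, 20, 20.
  140 → bin 1 (new)  [load 140/190]
  120 → bin 2 (new)  [load 120/190]
  120 → bin 3 (new)  [load 120/190]
  120 → bin 4 (new)  [load 120/190]
  100 → bin 5 (new)  [load 100/190]
  100 → bin 6 (new)  [load 100/190]
  60 → bin 2  [load 180/190]
  50 → bin 1  [load 190/190]
  40 → bin 3  [load 160/190]
  40 → bin 4  [load 160/190]
  40 → bin 5  [load 140/190]
  30 → bin 3  [load 190/190]
  20 → bin 4  [load 180/190]
  20 → bin 5  [load 160/190]
6 bins opened.

6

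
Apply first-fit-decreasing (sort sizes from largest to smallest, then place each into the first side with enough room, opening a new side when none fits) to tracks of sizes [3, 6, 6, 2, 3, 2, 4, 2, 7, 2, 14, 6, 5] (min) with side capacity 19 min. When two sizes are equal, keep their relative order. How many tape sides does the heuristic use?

Sorted descending: 14, 7, 6, 6, 6, 5, 4, 3, 3, 2, 2, 2, 2.
  14 → side 1 (new)  [load 14/19]
  7 → side 2 (new)  [load 7/19]
  6 → side 2  [load 13/19]
  6 → side 2  [load 19/19]
  6 → side 3 (new)  [load 6/19]
  5 → side 1  [load 19/19]
  4 → side 3  [load 10/19]
  3 → side 3  [load 13/19]
  3 → side 3  [load 16/19]
  2 → side 3  [load 18/19]
  2 → side 4 (new)  [load 2/19]
  2 → side 4  [load 4/19]
  2 → side 4  [load 6/19]
4 tape sides opened.

4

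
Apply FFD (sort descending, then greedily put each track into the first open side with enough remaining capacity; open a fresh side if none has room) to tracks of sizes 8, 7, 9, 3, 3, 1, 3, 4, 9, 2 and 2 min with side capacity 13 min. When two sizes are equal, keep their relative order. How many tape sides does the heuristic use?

Sorted descending: 9, 9, 8, 7, 4, 3, 3, 3, 2, 2, 1.
  9 → side 1 (new)  [load 9/13]
  9 → side 2 (new)  [load 9/13]
  8 → side 3 (new)  [load 8/13]
  7 → side 4 (new)  [load 7/13]
  4 → side 1  [load 13/13]
  3 → side 2  [load 12/13]
  3 → side 3  [load 11/13]
  3 → side 4  [load 10/13]
  2 → side 3  [load 13/13]
  2 → side 4  [load 12/13]
  1 → side 2  [load 13/13]
4 tape sides opened.

4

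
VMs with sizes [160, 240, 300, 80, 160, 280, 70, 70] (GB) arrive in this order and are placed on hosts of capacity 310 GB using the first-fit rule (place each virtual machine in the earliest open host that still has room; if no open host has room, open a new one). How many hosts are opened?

  160 → host 1 (new)  [load 160/310]
  240 → host 2 (new)  [load 240/310]
  300 → host 3 (new)  [load 300/310]
  80 → host 1  [load 240/310]
  160 → host 4 (new)  [load 160/310]
  280 → host 5 (new)  [load 280/310]
  70 → host 1  [load 310/310]
  70 → host 2  [load 310/310]
5 hosts opened.

5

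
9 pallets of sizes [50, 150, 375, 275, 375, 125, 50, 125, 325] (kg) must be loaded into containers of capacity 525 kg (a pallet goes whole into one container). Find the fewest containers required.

Total = 375 + 375 + 325 + 275 + 150 + 125 + 125 + 50 + 50 = 1850 kg.
Lower bound: ⌈1850/525⌉ = 4 containers.
A packing using 4 containers:
  container 1: 375 + 150 = 525
  container 2: 375 + 125 = 500
  container 3: 325 + 125 + 50 = 500
  container 4: 275 + 50 = 325
This matches the lower bound, so 4 is optimal.

4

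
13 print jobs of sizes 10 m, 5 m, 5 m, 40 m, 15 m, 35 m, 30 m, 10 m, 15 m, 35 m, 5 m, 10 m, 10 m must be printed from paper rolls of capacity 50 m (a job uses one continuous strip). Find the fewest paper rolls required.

Total = 40 + 35 + 35 + 30 + 15 + 15 + 10 + 10 + 10 + 10 + 5 + 5 + 5 = 225 m.
Lower bound: ⌈225/50⌉ = 5 paper rolls.
A packing using 5 paper rolls:
  roll 1: 40 + 10 = 50
  roll 2: 35 + 15 = 50
  roll 3: 35 + 15 = 50
  roll 4: 30 + 10 + 10 = 50
  roll 5: 10 + 5 + 5 + 5 = 25
This matches the lower bound, so 5 is optimal.

5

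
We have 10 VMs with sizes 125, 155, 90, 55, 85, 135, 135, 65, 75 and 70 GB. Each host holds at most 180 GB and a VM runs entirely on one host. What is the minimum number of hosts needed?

Total = 155 + 135 + 135 + 125 + 90 + 85 + 75 + 70 + 65 + 55 = 990 GB.
Lower bound: ⌈990/180⌉ = 6 hosts.
A packing using 7 hosts:
  host 1: 155 = 155
  host 2: 135 = 135
  host 3: 135 = 135
  host 4: 125 + 55 = 180
  host 5: 90 + 85 = 175
  host 6: 75 + 70 = 145
  host 7: 65 = 65
No arrangement into 6 hosts stays within capacity, so 7 is optimal.

7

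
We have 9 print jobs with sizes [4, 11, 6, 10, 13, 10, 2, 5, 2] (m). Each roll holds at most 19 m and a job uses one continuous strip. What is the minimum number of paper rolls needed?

Total = 13 + 11 + 10 + 10 + 6 + 5 + 4 + 2 + 2 = 63 m.
Lower bound: ⌈63/19⌉ = 4 paper rolls.
A packing using 4 paper rolls:
  roll 1: 13 + 6 = 19
  roll 2: 11 + 5 + 2 = 18
  roll 3: 10 + 4 + 2 = 16
  roll 4: 10 = 10
This matches the lower bound, so 4 is optimal.

4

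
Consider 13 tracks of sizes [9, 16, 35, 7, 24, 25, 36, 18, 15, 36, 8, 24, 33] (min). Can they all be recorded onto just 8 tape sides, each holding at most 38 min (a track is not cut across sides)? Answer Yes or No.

No

Total = 286 min; ⌈286/38⌉ = 8.
The bound of 8 does not rule out 8, but exhaustive search shows no assignment into 8 tape sides of capacity 38 min exists — the minimum is 9.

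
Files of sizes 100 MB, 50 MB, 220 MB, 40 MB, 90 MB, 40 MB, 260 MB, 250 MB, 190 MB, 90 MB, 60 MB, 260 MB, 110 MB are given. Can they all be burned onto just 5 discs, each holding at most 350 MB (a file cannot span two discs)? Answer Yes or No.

Total = 1760 MB; ⌈1760/350⌉ = 6.
At least 6 discs are required, but only 5 are allowed.

No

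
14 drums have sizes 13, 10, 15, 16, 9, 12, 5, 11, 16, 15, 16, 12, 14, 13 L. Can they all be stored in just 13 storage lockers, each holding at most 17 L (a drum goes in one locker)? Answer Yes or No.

A valid assignment using 13 storage lockers:
  locker 1: 16 = 16
  locker 2: 16 = 16
  locker 3: 16 = 16
  locker 4: 15 = 15
  locker 5: 15 = 15
  locker 6: 14 = 14
  locker 7: 13 = 13
  locker 8: 13 = 13
  locker 9: 12 + 5 = 17
  locker 10: 12 = 12
  locker 11: 11 = 11
  locker 12: 10 = 10
  locker 13: 9 = 9
Every load is within 17 L, so 13 storage lockers suffice.

Yes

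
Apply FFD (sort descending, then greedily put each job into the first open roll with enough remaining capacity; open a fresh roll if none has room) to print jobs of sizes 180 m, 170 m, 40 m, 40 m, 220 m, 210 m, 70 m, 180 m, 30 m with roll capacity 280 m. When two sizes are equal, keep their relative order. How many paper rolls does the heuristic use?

5

Sorted descending: 220, 210, 180, 180, 170, 70, 40, 40, 30.
  220 → roll 1 (new)  [load 220/280]
  210 → roll 2 (new)  [load 210/280]
  180 → roll 3 (new)  [load 180/280]
  180 → roll 4 (new)  [load 180/280]
  170 → roll 5 (new)  [load 170/280]
  70 → roll 2  [load 280/280]
  40 → roll 1  [load 260/280]
  40 → roll 3  [load 220/280]
  30 → roll 3  [load 250/280]
5 paper rolls opened.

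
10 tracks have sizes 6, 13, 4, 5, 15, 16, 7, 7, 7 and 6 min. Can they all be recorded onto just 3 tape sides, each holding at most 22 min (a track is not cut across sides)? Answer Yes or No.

Total = 86 min; ⌈86/22⌉ = 4.
At least 4 tape sides are required, but only 3 are allowed.

No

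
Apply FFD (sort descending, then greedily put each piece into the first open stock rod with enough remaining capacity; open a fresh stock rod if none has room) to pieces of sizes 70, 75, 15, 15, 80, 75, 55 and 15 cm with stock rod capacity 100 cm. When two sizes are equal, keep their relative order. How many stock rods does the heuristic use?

Sorted descending: 80, 75, 75, 70, 55, 15, 15, 15.
  80 → stock rod 1 (new)  [load 80/100]
  75 → stock rod 2 (new)  [load 75/100]
  75 → stock rod 3 (new)  [load 75/100]
  70 → stock rod 4 (new)  [load 70/100]
  55 → stock rod 5 (new)  [load 55/100]
  15 → stock rod 1  [load 95/100]
  15 → stock rod 2  [load 90/100]
  15 → stock rod 3  [load 90/100]
5 stock rods opened.

5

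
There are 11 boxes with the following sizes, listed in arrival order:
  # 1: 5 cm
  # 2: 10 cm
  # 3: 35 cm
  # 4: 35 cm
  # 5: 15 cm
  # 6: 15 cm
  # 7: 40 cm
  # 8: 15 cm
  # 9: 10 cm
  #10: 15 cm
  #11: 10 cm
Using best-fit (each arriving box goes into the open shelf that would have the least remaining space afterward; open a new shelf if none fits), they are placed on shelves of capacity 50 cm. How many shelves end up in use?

  5 → shelf 1 (new)  [load 5/50]
  10 → shelf 1  [load 15/50]
  35 → shelf 1  [load 50/50]
  35 → shelf 2 (new)  [load 35/50]
  15 → shelf 2  [load 50/50]
  15 → shelf 3 (new)  [load 15/50]
  40 → shelf 4 (new)  [load 40/50]
  15 → shelf 3  [load 30/50]
  10 → shelf 4  [load 50/50]
  15 → shelf 3  [load 45/50]
  10 → shelf 5 (new)  [load 10/50]
5 shelves opened.

5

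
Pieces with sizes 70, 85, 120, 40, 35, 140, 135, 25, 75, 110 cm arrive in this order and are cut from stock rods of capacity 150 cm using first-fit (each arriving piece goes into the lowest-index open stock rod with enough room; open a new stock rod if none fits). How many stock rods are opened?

7

  70 → stock rod 1 (new)  [load 70/150]
  85 → stock rod 2 (new)  [load 85/150]
  120 → stock rod 3 (new)  [load 120/150]
  40 → stock rod 1  [load 110/150]
  35 → stock rod 1  [load 145/150]
  140 → stock rod 4 (new)  [load 140/150]
  135 → stock rod 5 (new)  [load 135/150]
  25 → stock rod 2  [load 110/150]
  75 → stock rod 6 (new)  [load 75/150]
  110 → stock rod 7 (new)  [load 110/150]
7 stock rods opened.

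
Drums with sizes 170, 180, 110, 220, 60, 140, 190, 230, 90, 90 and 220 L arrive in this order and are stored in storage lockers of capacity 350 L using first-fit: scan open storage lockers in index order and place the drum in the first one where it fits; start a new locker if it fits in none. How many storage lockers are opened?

  170 → locker 1 (new)  [load 170/350]
  180 → locker 1  [load 350/350]
  110 → locker 2 (new)  [load 110/350]
  220 → locker 2  [load 330/350]
  60 → locker 3 (new)  [load 60/350]
  140 → locker 3  [load 200/350]
  190 → locker 4 (new)  [load 190/350]
  230 → locker 5 (new)  [load 230/350]
  90 → locker 3  [load 290/350]
  90 → locker 4  [load 280/350]
  220 → locker 6 (new)  [load 220/350]
6 storage lockers opened.

6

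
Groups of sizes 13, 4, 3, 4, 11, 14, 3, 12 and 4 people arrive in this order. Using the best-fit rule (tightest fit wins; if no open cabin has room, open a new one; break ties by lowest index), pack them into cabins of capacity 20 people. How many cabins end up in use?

4

  13 → cabin 1 (new)  [load 13/20]
  4 → cabin 1  [load 17/20]
  3 → cabin 1  [load 20/20]
  4 → cabin 2 (new)  [load 4/20]
  11 → cabin 2  [load 15/20]
  14 → cabin 3 (new)  [load 14/20]
  3 → cabin 2  [load 18/20]
  12 → cabin 4 (new)  [load 12/20]
  4 → cabin 3  [load 18/20]
4 cabins opened.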